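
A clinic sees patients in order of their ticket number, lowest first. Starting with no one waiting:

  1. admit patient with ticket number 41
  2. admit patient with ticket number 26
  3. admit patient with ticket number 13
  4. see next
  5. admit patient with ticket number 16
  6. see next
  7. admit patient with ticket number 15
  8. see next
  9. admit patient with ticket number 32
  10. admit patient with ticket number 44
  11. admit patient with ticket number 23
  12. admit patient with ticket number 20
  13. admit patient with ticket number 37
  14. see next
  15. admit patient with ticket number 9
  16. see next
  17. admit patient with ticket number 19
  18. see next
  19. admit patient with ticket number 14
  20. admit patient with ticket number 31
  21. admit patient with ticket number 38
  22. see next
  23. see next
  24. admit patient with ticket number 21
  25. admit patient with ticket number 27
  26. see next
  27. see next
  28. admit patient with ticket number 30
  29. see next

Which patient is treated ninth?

insert 41 → {41}
insert 26 → {26, 41}
insert 13 → {13, 26, 41}
see next → 13; now {26, 41}
insert 16 → {16, 26, 41}
see next → 16; now {26, 41}
insert 15 → {15, 26, 41}
see next → 15; now {26, 41}
insert 32 → {26, 32, 41}
insert 44 → {26, 32, 41, 44}
insert 23 → {23, 26, 32, 41, 44}
insert 20 → {20, 23, 26, 32, 41, 44}
insert 37 → {20, 23, 26, 32, 37, 41, 44}
see next → 20; now {23, 26, 32, 37, 41, 44}
insert 9 → {9, 23, 26, 32, 37, 41, 44}
see next → 9; now {23, 26, 32, 37, 41, 44}
insert 19 → {19, 23, 26, 32, 37, 41, 44}
see next → 19; now {23, 26, 32, 37, 41, 44}
insert 14 → {14, 23, 26, 32, 37, 41, 44}
insert 31 → {14, 23, 26, 31, 32, 37, 41, 44}
insert 38 → {14, 23, 26, 31, 32, 37, 38, 41, 44}
see next → 14; now {23, 26, 31, 32, 37, 38, 41, 44}
see next → 23; now {26, 31, 32, 37, 38, 41, 44}
insert 21 → {21, 26, 31, 32, 37, 38, 41, 44}
insert 27 → {21, 26, 27, 31, 32, 37, 38, 41, 44}
see next → 21; now {26, 27, 31, 32, 37, 38, 41, 44}
see next → 26; now {27, 31, 32, 37, 38, 41, 44}
insert 30 → {27, 30, 31, 32, 37, 38, 41, 44}
see next → 27; now {30, 31, 32, 37, 38, 41, 44}

21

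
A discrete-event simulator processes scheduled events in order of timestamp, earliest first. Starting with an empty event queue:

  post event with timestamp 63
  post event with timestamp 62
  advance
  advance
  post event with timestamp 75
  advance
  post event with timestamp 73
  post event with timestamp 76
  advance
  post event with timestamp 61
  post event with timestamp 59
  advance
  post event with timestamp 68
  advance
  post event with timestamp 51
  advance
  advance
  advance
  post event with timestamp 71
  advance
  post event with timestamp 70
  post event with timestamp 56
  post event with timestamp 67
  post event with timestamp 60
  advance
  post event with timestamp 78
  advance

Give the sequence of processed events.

insert 63 → {63}
insert 62 → {62, 63}
advance → 62; now {63}
advance → 63; now {}
insert 75 → {75}
advance → 75; now {}
insert 73 → {73}
insert 76 → {73, 76}
advance → 73; now {76}
insert 61 → {61, 76}
insert 59 → {59, 61, 76}
advance → 59; now {61, 76}
insert 68 → {61, 68, 76}
advance → 61; now {68, 76}
insert 51 → {51, 68, 76}
advance → 51; now {68, 76}
advance → 68; now {76}
advance → 76; now {}
insert 71 → {71}
advance → 71; now {}
insert 70 → {70}
insert 56 → {56, 70}
insert 67 → {56, 67, 70}
insert 60 → {56, 60, 67, 70}
advance → 56; now {60, 67, 70}
insert 78 → {60, 67, 70, 78}
advance → 60; now {67, 70, 78}

62 → 63 → 75 → 73 → 59 → 61 → 51 → 68 → 76 → 71 → 56 → 60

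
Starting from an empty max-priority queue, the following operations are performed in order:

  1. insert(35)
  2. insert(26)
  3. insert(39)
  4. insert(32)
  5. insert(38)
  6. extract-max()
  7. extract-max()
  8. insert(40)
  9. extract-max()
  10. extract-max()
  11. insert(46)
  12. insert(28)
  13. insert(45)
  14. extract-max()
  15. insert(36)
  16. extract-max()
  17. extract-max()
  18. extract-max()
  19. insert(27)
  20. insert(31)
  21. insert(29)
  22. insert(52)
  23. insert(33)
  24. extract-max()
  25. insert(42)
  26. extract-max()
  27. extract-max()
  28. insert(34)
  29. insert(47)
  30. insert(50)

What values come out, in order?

insert 35 → {35}
insert 26 → {35, 26}
insert 39 → {39, 35, 26}
insert 32 → {39, 35, 32, 26}
insert 38 → {39, 38, 35, 32, 26}
extract-max → 39; now {38, 35, 32, 26}
extract-max → 38; now {35, 32, 26}
insert 40 → {40, 35, 32, 26}
extract-max → 40; now {35, 32, 26}
extract-max → 35; now {32, 26}
insert 46 → {46, 32, 26}
insert 28 → {46, 32, 28, 26}
insert 45 → {46, 45, 32, 28, 26}
extract-max → 46; now {45, 32, 28, 26}
insert 36 → {45, 36, 32, 28, 26}
extract-max → 45; now {36, 32, 28, 26}
extract-max → 36; now {32, 28, 26}
extract-max → 32; now {28, 26}
insert 27 → {28, 27, 26}
insert 31 → {31, 28, 27, 26}
insert 29 → {31, 29, 28, 27, 26}
insert 52 → {52, 31, 29, 28, 27, 26}
insert 33 → {52, 33, 31, 29, 28, 27, 26}
extract-max → 52; now {33, 31, 29, 28, 27, 26}
insert 42 → {42, 33, 31, 29, 28, 27, 26}
extract-max → 42; now {33, 31, 29, 28, 27, 26}
extract-max → 33; now {31, 29, 28, 27, 26}
insert 34 → {34, 31, 29, 28, 27, 26}
insert 47 → {47, 34, 31, 29, 28, 27, 26}
insert 50 → {50, 47, 34, 31, 29, 28, 27, 26}

39, 38, 40, 35, 46, 45, 36, 32, 52, 42, 33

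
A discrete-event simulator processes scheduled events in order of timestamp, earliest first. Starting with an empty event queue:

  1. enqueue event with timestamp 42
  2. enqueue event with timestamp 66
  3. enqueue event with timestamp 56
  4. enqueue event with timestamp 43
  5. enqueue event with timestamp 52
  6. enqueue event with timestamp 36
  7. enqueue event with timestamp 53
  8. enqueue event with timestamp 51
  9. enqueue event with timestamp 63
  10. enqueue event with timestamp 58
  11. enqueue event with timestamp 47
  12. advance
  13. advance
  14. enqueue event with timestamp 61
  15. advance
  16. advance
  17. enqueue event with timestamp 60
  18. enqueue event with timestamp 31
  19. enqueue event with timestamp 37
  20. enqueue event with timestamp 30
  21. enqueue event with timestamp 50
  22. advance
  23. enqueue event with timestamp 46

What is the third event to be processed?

insert 42 → {42}
insert 66 → {42, 66}
insert 56 → {42, 56, 66}
insert 43 → {42, 43, 56, 66}
insert 52 → {42, 43, 52, 56, 66}
insert 36 → {36, 42, 43, 52, 56, 66}
insert 53 → {36, 42, 43, 52, 53, 56, 66}
insert 51 → {36, 42, 43, 51, 52, 53, 56, 66}
insert 63 → {36, 42, 43, 51, 52, 53, 56, 63, 66}
insert 58 → {36, 42, 43, 51, 52, 53, 56, 58, 63, 66}
insert 47 → {36, 42, 43, 47, 51, 52, 53, 56, 58, 63, 66}
advance → 36; now {42, 43, 47, 51, 52, 53, 56, 58, 63, 66}
advance → 42; now {43, 47, 51, 52, 53, 56, 58, 63, 66}
insert 61 → {43, 47, 51, 52, 53, 56, 58, 61, 63, 66}
advance → 43; now {47, 51, 52, 53, 56, 58, 61, 63, 66}
advance → 47; now {51, 52, 53, 56, 58, 61, 63, 66}
insert 60 → {51, 52, 53, 56, 58, 60, 61, 63, 66}
insert 31 → {31, 51, 52, 53, 56, 58, 60, 61, 63, 66}
insert 37 → {31, 37, 51, 52, 53, 56, 58, 60, 61, 63, 66}
insert 30 → {30, 31, 37, 51, 52, 53, 56, 58, 60, 61, 63, 66}
insert 50 → {30, 31, 37, 50, 51, 52, 53, 56, 58, 60, 61, 63, 66}
advance → 30; now {31, 37, 50, 51, 52, 53, 56, 58, 60, 61, 63, 66}
insert 46 → {31, 37, 46, 50, 51, 52, 53, 56, 58, 60, 61, 63, 66}

43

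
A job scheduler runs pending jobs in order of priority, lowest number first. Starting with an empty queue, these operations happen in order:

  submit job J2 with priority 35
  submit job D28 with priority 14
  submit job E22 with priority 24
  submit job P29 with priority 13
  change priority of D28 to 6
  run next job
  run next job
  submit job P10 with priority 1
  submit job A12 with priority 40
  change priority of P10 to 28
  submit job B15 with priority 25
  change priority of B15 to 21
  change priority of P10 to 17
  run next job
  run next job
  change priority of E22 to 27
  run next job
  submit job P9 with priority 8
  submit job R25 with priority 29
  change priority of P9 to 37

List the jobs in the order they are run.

add J2 (priority 35) → {J2:35}
add D28 (priority 14) → {D28:14, J2:35}
add E22 (priority 24) → {D28:14, E22:24, J2:35}
add P29 (priority 13) → {P29:13, D28:14, E22:24, J2:35}
update D28 to priority 6 → {D28:6, P29:13, E22:24, J2:35}
run next job → D28; now {P29:13, E22:24, J2:35}
run next job → P29; now {E22:24, J2:35}
add P10 (priority 1) → {P10:1, E22:24, J2:35}
add A12 (priority 40) → {P10:1, E22:24, J2:35, A12:40}
update P10 to priority 28 → {E22:24, P10:28, J2:35, A12:40}
add B15 (priority 25) → {E22:24, B15:25, P10:28, J2:35, A12:40}
update B15 to priority 21 → {B15:21, E22:24, P10:28, J2:35, A12:40}
update P10 to priority 17 → {P10:17, B15:21, E22:24, J2:35, A12:40}
run next job → P10; now {B15:21, E22:24, J2:35, A12:40}
run next job → B15; now {E22:24, J2:35, A12:40}
update E22 to priority 27 → {E22:27, J2:35, A12:40}
run next job → E22; now {J2:35, A12:40}
add P9 (priority 8) → {P9:8, J2:35, A12:40}
add R25 (priority 29) → {P9:8, R25:29, J2:35, A12:40}
update P9 to priority 37 → {R25:29, J2:35, P9:37, A12:40}

D28, P29, P10, B15, E22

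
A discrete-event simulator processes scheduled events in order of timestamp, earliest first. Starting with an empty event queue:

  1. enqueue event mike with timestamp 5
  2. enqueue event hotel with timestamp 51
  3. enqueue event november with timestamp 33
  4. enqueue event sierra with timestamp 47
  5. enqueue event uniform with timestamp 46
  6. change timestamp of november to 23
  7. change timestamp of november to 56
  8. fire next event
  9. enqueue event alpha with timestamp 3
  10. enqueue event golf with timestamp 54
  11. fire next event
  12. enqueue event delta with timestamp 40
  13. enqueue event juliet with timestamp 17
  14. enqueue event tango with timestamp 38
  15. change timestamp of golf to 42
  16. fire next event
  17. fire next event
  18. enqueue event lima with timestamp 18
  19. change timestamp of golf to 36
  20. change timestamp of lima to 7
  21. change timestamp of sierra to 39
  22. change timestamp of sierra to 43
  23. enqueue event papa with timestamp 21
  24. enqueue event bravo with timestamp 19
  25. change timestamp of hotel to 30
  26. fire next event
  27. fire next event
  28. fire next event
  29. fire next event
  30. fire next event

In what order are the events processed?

add mike (timestamp 5) → {mike:5}
add hotel (timestamp 51) → {mike:5, hotel:51}
add november (timestamp 33) → {mike:5, november:33, hotel:51}
add sierra (timestamp 47) → {mike:5, november:33, sierra:47, hotel:51}
add uniform (timestamp 46) → {mike:5, november:33, uniform:46, sierra:47, hotel:51}
update november to timestamp 23 → {mike:5, november:23, uniform:46, sierra:47, hotel:51}
update november to timestamp 56 → {mike:5, uniform:46, sierra:47, hotel:51, november:56}
fire next event → mike; now {uniform:46, sierra:47, hotel:51, november:56}
add alpha (timestamp 3) → {alpha:3, uniform:46, sierra:47, hotel:51, november:56}
add golf (timestamp 54) → {alpha:3, uniform:46, sierra:47, hotel:51, golf:54, november:56}
fire next event → alpha; now {uniform:46, sierra:47, hotel:51, golf:54, november:56}
add delta (timestamp 40) → {delta:40, uniform:46, sierra:47, hotel:51, golf:54, november:56}
add juliet (timestamp 17) → {juliet:17, delta:40, uniform:46, sierra:47, hotel:51, golf:54, november:56}
add tango (timestamp 38) → {juliet:17, tango:38, delta:40, uniform:46, sierra:47, hotel:51, golf:54, november:56}
update golf to timestamp 42 → {juliet:17, tango:38, delta:40, golf:42, uniform:46, sierra:47, hotel:51, november:56}
fire next event → juliet; now {tango:38, delta:40, golf:42, uniform:46, sierra:47, hotel:51, november:56}
fire next event → tango; now {delta:40, golf:42, uniform:46, sierra:47, hotel:51, november:56}
add lima (timestamp 18) → {lima:18, delta:40, golf:42, uniform:46, sierra:47, hotel:51, november:56}
update golf to timestamp 36 → {lima:18, golf:36, delta:40, uniform:46, sierra:47, hotel:51, november:56}
update lima to timestamp 7 → {lima:7, golf:36, delta:40, uniform:46, sierra:47, hotel:51, november:56}
update sierra to timestamp 39 → {lima:7, golf:36, sierra:39, delta:40, uniform:46, hotel:51, november:56}
update sierra to timestamp 43 → {lima:7, golf:36, delta:40, sierra:43, uniform:46, hotel:51, november:56}
add papa (timestamp 21) → {lima:7, papa:21, golf:36, delta:40, sierra:43, uniform:46, hotel:51, november:56}
add bravo (timestamp 19) → {lima:7, bravo:19, papa:21, golf:36, delta:40, sierra:43, uniform:46, hotel:51, november:56}
update hotel to timestamp 30 → {lima:7, bravo:19, papa:21, hotel:30, golf:36, delta:40, sierra:43, uniform:46, november:56}
fire next event → lima; now {bravo:19, papa:21, hotel:30, golf:36, delta:40, sierra:43, uniform:46, november:56}
fire next event → bravo; now {papa:21, hotel:30, golf:36, delta:40, sierra:43, uniform:46, november:56}
fire next event → papa; now {hotel:30, golf:36, delta:40, sierra:43, uniform:46, november:56}
fire next event → hotel; now {golf:36, delta:40, sierra:43, uniform:46, november:56}
fire next event → golf; now {delta:40, sierra:43, uniform:46, november:56}

[mike, alpha, juliet, tango, lima, bravo, papa, hotel, golf]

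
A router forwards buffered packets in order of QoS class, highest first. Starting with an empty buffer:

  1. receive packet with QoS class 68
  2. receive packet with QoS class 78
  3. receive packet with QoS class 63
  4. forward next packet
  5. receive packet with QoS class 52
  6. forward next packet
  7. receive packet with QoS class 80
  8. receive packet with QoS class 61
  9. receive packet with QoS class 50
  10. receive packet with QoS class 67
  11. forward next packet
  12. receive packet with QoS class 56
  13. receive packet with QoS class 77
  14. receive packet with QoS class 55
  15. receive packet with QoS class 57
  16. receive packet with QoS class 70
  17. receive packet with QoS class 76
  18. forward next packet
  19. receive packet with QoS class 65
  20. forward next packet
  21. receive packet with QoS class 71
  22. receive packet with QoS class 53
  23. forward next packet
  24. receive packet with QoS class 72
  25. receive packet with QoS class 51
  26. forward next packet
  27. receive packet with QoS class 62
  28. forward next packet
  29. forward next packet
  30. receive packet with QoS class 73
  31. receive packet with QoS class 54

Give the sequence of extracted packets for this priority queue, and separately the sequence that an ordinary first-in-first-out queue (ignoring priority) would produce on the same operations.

insert 68 → {68}
insert 78 → {78, 68}
insert 63 → {78, 68, 63}
forward next packet → 78; now {68, 63}
insert 52 → {68, 63, 52}
forward next packet → 68; now {63, 52}
insert 80 → {80, 63, 52}
insert 61 → {80, 63, 61, 52}
insert 50 → {80, 63, 61, 52, 50}
insert 67 → {80, 67, 63, 61, 52, 50}
forward next packet → 80; now {67, 63, 61, 52, 50}
insert 56 → {67, 63, 61, 56, 52, 50}
insert 77 → {77, 67, 63, 61, 56, 52, 50}
insert 55 → {77, 67, 63, 61, 56, 55, 52, 50}
insert 57 → {77, 67, 63, 61, 57, 56, 55, 52, 50}
insert 70 → {77, 70, 67, 63, 61, 57, 56, 55, 52, 50}
insert 76 → {77, 76, 70, 67, 63, 61, 57, 56, 55, 52, 50}
forward next packet → 77; now {76, 70, 67, 63, 61, 57, 56, 55, 52, 50}
insert 65 → {76, 70, 67, 65, 63, 61, 57, 56, 55, 52, 50}
forward next packet → 76; now {70, 67, 65, 63, 61, 57, 56, 55, 52, 50}
insert 71 → {71, 70, 67, 65, 63, 61, 57, 56, 55, 52, 50}
insert 53 → {71, 70, 67, 65, 63, 61, 57, 56, 55, 53, 52, 50}
forward next packet → 71; now {70, 67, 65, 63, 61, 57, 56, 55, 53, 52, 50}
insert 72 → {72, 70, 67, 65, 63, 61, 57, 56, 55, 53, 52, 50}
insert 51 → {72, 70, 67, 65, 63, 61, 57, 56, 55, 53, 52, 51, 50}
forward next packet → 72; now {70, 67, 65, 63, 61, 57, 56, 55, 53, 52, 51, 50}
insert 62 → {70, 67, 65, 63, 62, 61, 57, 56, 55, 53, 52, 51, 50}
forward next packet → 70; now {67, 65, 63, 62, 61, 57, 56, 55, 53, 52, 51, 50}
forward next packet → 67; now {65, 63, 62, 61, 57, 56, 55, 53, 52, 51, 50}
insert 73 → {73, 65, 63, 62, 61, 57, 56, 55, 53, 52, 51, 50}
insert 54 → {73, 65, 63, 62, 61, 57, 56, 55, 54, 53, 52, 51, 50}

priority queue: 78, 68, 80, 77, 76, 71, 72, 70, 67; FIFO queue: 68, 78, 63, 52, 80, 61, 50, 67, 56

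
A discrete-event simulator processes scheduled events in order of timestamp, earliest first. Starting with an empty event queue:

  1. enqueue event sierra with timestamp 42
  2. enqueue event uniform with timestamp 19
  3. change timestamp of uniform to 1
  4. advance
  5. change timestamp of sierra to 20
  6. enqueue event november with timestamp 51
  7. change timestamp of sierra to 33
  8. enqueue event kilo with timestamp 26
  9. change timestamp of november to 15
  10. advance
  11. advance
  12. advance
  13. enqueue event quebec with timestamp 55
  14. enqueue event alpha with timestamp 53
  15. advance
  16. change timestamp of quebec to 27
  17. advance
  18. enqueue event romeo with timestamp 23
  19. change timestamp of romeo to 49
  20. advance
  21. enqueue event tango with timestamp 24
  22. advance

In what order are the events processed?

add sierra (timestamp 42) → {sierra:42}
add uniform (timestamp 19) → {uniform:19, sierra:42}
update uniform to timestamp 1 → {uniform:1, sierra:42}
advance → uniform; now {sierra:42}
update sierra to timestamp 20 → {sierra:20}
add november (timestamp 51) → {sierra:20, november:51}
update sierra to timestamp 33 → {sierra:33, november:51}
add kilo (timestamp 26) → {kilo:26, sierra:33, november:51}
update november to timestamp 15 → {november:15, kilo:26, sierra:33}
advance → november; now {kilo:26, sierra:33}
advance → kilo; now {sierra:33}
advance → sierra; now {}
add quebec (timestamp 55) → {quebec:55}
add alpha (timestamp 53) → {alpha:53, quebec:55}
advance → alpha; now {quebec:55}
update quebec to timestamp 27 → {quebec:27}
advance → quebec; now {}
add romeo (timestamp 23) → {romeo:23}
update romeo to timestamp 49 → {romeo:49}
advance → romeo; now {}
add tango (timestamp 24) → {tango:24}
advance → tango; now {}

uniform → november → kilo → sierra → alpha → quebec → romeo → tango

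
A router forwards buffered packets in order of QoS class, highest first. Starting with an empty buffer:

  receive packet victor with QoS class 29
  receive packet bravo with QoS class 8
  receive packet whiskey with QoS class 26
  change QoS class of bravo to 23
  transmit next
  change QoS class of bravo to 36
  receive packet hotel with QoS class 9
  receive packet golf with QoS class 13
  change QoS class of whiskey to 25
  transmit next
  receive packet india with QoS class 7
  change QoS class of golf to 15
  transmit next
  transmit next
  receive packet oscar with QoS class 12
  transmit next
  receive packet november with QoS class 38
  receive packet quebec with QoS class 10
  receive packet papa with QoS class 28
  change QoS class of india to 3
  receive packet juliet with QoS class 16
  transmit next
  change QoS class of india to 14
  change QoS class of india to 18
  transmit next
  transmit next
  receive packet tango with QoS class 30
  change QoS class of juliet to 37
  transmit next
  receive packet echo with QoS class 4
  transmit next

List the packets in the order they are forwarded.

add victor (QoS class 29) → {victor:29}
add bravo (QoS class 8) → {victor:29, bravo:8}
add whiskey (QoS class 26) → {victor:29, whiskey:26, bravo:8}
update bravo to QoS class 23 → {victor:29, whiskey:26, bravo:23}
transmit next → victor; now {whiskey:26, bravo:23}
update bravo to QoS class 36 → {bravo:36, whiskey:26}
add hotel (QoS class 9) → {bravo:36, whiskey:26, hotel:9}
add golf (QoS class 13) → {bravo:36, whiskey:26, golf:13, hotel:9}
update whiskey to QoS class 25 → {bravo:36, whiskey:25, golf:13, hotel:9}
transmit next → bravo; now {whiskey:25, golf:13, hotel:9}
add india (QoS class 7) → {whiskey:25, golf:13, hotel:9, india:7}
update golf to QoS class 15 → {whiskey:25, golf:15, hotel:9, india:7}
transmit next → whiskey; now {golf:15, hotel:9, india:7}
transmit next → golf; now {hotel:9, india:7}
add oscar (QoS class 12) → {oscar:12, hotel:9, india:7}
transmit next → oscar; now {hotel:9, india:7}
add november (QoS class 38) → {november:38, hotel:9, india:7}
add quebec (QoS class 10) → {november:38, quebec:10, hotel:9, india:7}
add papa (QoS class 28) → {november:38, papa:28, quebec:10, hotel:9, india:7}
update india to QoS class 3 → {november:38, papa:28, quebec:10, hotel:9, india:3}
add juliet (QoS class 16) → {november:38, papa:28, juliet:16, quebec:10, hotel:9, india:3}
transmit next → november; now {papa:28, juliet:16, quebec:10, hotel:9, india:3}
update india to QoS class 14 → {papa:28, juliet:16, india:14, quebec:10, hotel:9}
update india to QoS class 18 → {papa:28, india:18, juliet:16, quebec:10, hotel:9}
transmit next → papa; now {india:18, juliet:16, quebec:10, hotel:9}
transmit next → india; now {juliet:16, quebec:10, hotel:9}
add tango (QoS class 30) → {tango:30, juliet:16, quebec:10, hotel:9}
update juliet to QoS class 37 → {juliet:37, tango:30, quebec:10, hotel:9}
transmit next → juliet; now {tango:30, quebec:10, hotel:9}
add echo (QoS class 4) → {tango:30, quebec:10, hotel:9, echo:4}
transmit next → tango; now {quebec:10, hotel:9, echo:4}

victor, bravo, whiskey, golf, oscar, november, papa, india, juliet, tango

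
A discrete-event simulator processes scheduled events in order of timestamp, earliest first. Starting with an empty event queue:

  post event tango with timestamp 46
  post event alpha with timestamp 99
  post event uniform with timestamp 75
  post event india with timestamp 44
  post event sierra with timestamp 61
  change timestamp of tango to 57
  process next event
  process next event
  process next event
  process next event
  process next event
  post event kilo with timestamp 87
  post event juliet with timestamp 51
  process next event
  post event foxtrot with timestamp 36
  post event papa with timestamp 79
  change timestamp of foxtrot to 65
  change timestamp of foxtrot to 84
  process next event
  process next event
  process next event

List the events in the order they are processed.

add tango (timestamp 46) → {tango:46}
add alpha (timestamp 99) → {tango:46, alpha:99}
add uniform (timestamp 75) → {tango:46, uniform:75, alpha:99}
add india (timestamp 44) → {india:44, tango:46, uniform:75, alpha:99}
add sierra (timestamp 61) → {india:44, tango:46, sierra:61, uniform:75, alpha:99}
update tango to timestamp 57 → {india:44, tango:57, sierra:61, uniform:75, alpha:99}
process next event → india; now {tango:57, sierra:61, uniform:75, alpha:99}
process next event → tango; now {sierra:61, uniform:75, alpha:99}
process next event → sierra; now {uniform:75, alpha:99}
process next event → uniform; now {alpha:99}
process next event → alpha; now {}
add kilo (timestamp 87) → {kilo:87}
add juliet (timestamp 51) → {juliet:51, kilo:87}
process next event → juliet; now {kilo:87}
add foxtrot (timestamp 36) → {foxtrot:36, kilo:87}
add papa (timestamp 79) → {foxtrot:36, papa:79, kilo:87}
update foxtrot to timestamp 65 → {foxtrot:65, papa:79, kilo:87}
update foxtrot to timestamp 84 → {papa:79, foxtrot:84, kilo:87}
process next event → papa; now {foxtrot:84, kilo:87}
process next event → foxtrot; now {kilo:87}
process next event → kilo; now {}

[india, tango, sierra, uniform, alpha, juliet, papa, foxtrot, kilo]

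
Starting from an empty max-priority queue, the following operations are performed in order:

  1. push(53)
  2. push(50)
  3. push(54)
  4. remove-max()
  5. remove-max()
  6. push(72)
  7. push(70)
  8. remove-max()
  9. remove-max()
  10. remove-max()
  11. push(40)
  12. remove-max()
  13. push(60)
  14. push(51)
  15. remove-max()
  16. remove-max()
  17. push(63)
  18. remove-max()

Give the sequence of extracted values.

54, 53, 72, 70, 50, 40, 60, 51, 63

insert 53 → {53}
insert 50 → {53, 50}
insert 54 → {54, 53, 50}
remove-max → 54; now {53, 50}
remove-max → 53; now {50}
insert 72 → {72, 50}
insert 70 → {72, 70, 50}
remove-max → 72; now {70, 50}
remove-max → 70; now {50}
remove-max → 50; now {}
insert 40 → {40}
remove-max → 40; now {}
insert 60 → {60}
insert 51 → {60, 51}
remove-max → 60; now {51}
remove-max → 51; now {}
insert 63 → {63}
remove-max → 63; now {}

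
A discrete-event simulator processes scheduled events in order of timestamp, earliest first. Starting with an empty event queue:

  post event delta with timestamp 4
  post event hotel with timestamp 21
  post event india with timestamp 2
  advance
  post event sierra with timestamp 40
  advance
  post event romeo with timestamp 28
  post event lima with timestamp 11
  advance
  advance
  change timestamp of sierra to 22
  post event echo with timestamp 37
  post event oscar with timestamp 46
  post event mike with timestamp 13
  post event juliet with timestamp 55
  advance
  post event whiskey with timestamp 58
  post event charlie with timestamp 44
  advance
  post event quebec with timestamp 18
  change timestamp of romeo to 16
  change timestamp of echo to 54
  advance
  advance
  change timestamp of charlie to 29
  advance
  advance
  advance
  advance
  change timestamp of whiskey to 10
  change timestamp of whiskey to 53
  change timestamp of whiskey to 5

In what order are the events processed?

add delta (timestamp 4) → {delta:4}
add hotel (timestamp 21) → {delta:4, hotel:21}
add india (timestamp 2) → {india:2, delta:4, hotel:21}
advance → india; now {delta:4, hotel:21}
add sierra (timestamp 40) → {delta:4, hotel:21, sierra:40}
advance → delta; now {hotel:21, sierra:40}
add romeo (timestamp 28) → {hotel:21, romeo:28, sierra:40}
add lima (timestamp 11) → {lima:11, hotel:21, romeo:28, sierra:40}
advance → lima; now {hotel:21, romeo:28, sierra:40}
advance → hotel; now {romeo:28, sierra:40}
update sierra to timestamp 22 → {sierra:22, romeo:28}
add echo (timestamp 37) → {sierra:22, romeo:28, echo:37}
add oscar (timestamp 46) → {sierra:22, romeo:28, echo:37, oscar:46}
add mike (timestamp 13) → {mike:13, sierra:22, romeo:28, echo:37, oscar:46}
add juliet (timestamp 55) → {mike:13, sierra:22, romeo:28, echo:37, oscar:46, juliet:55}
advance → mike; now {sierra:22, romeo:28, echo:37, oscar:46, juliet:55}
add whiskey (timestamp 58) → {sierra:22, romeo:28, echo:37, oscar:46, juliet:55, whiskey:58}
add charlie (timestamp 44) → {sierra:22, romeo:28, echo:37, charlie:44, oscar:46, juliet:55, whiskey:58}
advance → sierra; now {romeo:28, echo:37, charlie:44, oscar:46, juliet:55, whiskey:58}
add quebec (timestamp 18) → {quebec:18, romeo:28, echo:37, charlie:44, oscar:46, juliet:55, whiskey:58}
update romeo to timestamp 16 → {romeo:16, quebec:18, echo:37, charlie:44, oscar:46, juliet:55, whiskey:58}
update echo to timestamp 54 → {romeo:16, quebec:18, charlie:44, oscar:46, echo:54, juliet:55, whiskey:58}
advance → romeo; now {quebec:18, charlie:44, oscar:46, echo:54, juliet:55, whiskey:58}
advance → quebec; now {charlie:44, oscar:46, echo:54, juliet:55, whiskey:58}
update charlie to timestamp 29 → {charlie:29, oscar:46, echo:54, juliet:55, whiskey:58}
advance → charlie; now {oscar:46, echo:54, juliet:55, whiskey:58}
advance → oscar; now {echo:54, juliet:55, whiskey:58}
advance → echo; now {juliet:55, whiskey:58}
advance → juliet; now {whiskey:58}
update whiskey to timestamp 10 → {whiskey:10}
update whiskey to timestamp 53 → {whiskey:53}
update whiskey to timestamp 5 → {whiskey:5}

india → delta → lima → hotel → mike → sierra → romeo → quebec → charlie → oscar → echo → juliet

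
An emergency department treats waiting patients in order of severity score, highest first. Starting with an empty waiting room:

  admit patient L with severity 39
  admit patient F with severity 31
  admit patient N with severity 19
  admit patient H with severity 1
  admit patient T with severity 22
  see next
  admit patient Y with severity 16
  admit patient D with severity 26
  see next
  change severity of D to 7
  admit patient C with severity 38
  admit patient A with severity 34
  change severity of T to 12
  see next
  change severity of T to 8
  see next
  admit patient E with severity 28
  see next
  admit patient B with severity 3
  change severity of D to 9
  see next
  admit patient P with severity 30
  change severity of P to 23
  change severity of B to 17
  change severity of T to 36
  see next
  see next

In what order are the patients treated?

add L (severity 39) → {L:39}
add F (severity 31) → {L:39, F:31}
add N (severity 19) → {L:39, F:31, N:19}
add H (severity 1) → {L:39, F:31, N:19, H:1}
add T (severity 22) → {L:39, F:31, T:22, N:19, H:1}
see next → L; now {F:31, T:22, N:19, H:1}
add Y (severity 16) → {F:31, T:22, N:19, Y:16, H:1}
add D (severity 26) → {F:31, D:26, T:22, N:19, Y:16, H:1}
see next → F; now {D:26, T:22, N:19, Y:16, H:1}
update D to severity 7 → {T:22, N:19, Y:16, D:7, H:1}
add C (severity 38) → {C:38, T:22, N:19, Y:16, D:7, H:1}
add A (severity 34) → {C:38, A:34, T:22, N:19, Y:16, D:7, H:1}
update T to severity 12 → {C:38, A:34, N:19, Y:16, T:12, D:7, H:1}
see next → C; now {A:34, N:19, Y:16, T:12, D:7, H:1}
update T to severity 8 → {A:34, N:19, Y:16, T:8, D:7, H:1}
see next → A; now {N:19, Y:16, T:8, D:7, H:1}
add E (severity 28) → {E:28, N:19, Y:16, T:8, D:7, H:1}
see next → E; now {N:19, Y:16, T:8, D:7, H:1}
add B (severity 3) → {N:19, Y:16, T:8, D:7, B:3, H:1}
update D to severity 9 → {N:19, Y:16, D:9, T:8, B:3, H:1}
see next → N; now {Y:16, D:9, T:8, B:3, H:1}
add P (severity 30) → {P:30, Y:16, D:9, T:8, B:3, H:1}
update P to severity 23 → {P:23, Y:16, D:9, T:8, B:3, H:1}
update B to severity 17 → {P:23, B:17, Y:16, D:9, T:8, H:1}
update T to severity 36 → {T:36, P:23, B:17, Y:16, D:9, H:1}
see next → T; now {P:23, B:17, Y:16, D:9, H:1}
see next → P; now {B:17, Y:16, D:9, H:1}

[L, F, C, A, E, N, T, P]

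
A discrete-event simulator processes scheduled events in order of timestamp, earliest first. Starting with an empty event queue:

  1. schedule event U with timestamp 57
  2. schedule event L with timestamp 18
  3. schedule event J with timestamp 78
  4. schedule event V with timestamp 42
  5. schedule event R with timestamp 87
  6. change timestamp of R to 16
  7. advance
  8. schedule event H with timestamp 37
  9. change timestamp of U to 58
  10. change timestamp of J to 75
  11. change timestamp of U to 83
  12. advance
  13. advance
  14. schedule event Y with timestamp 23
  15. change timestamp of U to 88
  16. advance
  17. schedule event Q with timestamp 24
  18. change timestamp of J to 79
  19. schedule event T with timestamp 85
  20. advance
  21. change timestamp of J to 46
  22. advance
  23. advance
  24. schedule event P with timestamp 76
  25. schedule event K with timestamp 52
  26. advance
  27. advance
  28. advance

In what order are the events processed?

R, L, H, Y, Q, V, J, K, P, T

add U (timestamp 57) → {U:57}
add L (timestamp 18) → {L:18, U:57}
add J (timestamp 78) → {L:18, U:57, J:78}
add V (timestamp 42) → {L:18, V:42, U:57, J:78}
add R (timestamp 87) → {L:18, V:42, U:57, J:78, R:87}
update R to timestamp 16 → {R:16, L:18, V:42, U:57, J:78}
advance → R; now {L:18, V:42, U:57, J:78}
add H (timestamp 37) → {L:18, H:37, V:42, U:57, J:78}
update U to timestamp 58 → {L:18, H:37, V:42, U:58, J:78}
update J to timestamp 75 → {L:18, H:37, V:42, U:58, J:75}
update U to timestamp 83 → {L:18, H:37, V:42, J:75, U:83}
advance → L; now {H:37, V:42, J:75, U:83}
advance → H; now {V:42, J:75, U:83}
add Y (timestamp 23) → {Y:23, V:42, J:75, U:83}
update U to timestamp 88 → {Y:23, V:42, J:75, U:88}
advance → Y; now {V:42, J:75, U:88}
add Q (timestamp 24) → {Q:24, V:42, J:75, U:88}
update J to timestamp 79 → {Q:24, V:42, J:79, U:88}
add T (timestamp 85) → {Q:24, V:42, J:79, T:85, U:88}
advance → Q; now {V:42, J:79, T:85, U:88}
update J to timestamp 46 → {V:42, J:46, T:85, U:88}
advance → V; now {J:46, T:85, U:88}
advance → J; now {T:85, U:88}
add P (timestamp 76) → {P:76, T:85, U:88}
add K (timestamp 52) → {K:52, P:76, T:85, U:88}
advance → K; now {P:76, T:85, U:88}
advance → P; now {T:85, U:88}
advance → T; now {U:88}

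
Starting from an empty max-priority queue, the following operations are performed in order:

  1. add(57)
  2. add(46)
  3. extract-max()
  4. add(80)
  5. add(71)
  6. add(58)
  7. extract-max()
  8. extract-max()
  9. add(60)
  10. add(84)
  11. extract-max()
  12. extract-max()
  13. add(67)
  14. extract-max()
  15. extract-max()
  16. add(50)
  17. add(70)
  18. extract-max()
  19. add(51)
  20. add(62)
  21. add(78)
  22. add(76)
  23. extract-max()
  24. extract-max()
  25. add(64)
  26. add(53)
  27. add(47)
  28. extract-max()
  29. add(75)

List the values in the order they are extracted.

[57, 80, 71, 84, 60, 67, 58, 70, 78, 76, 64]

insert 57 → {57}
insert 46 → {57, 46}
extract-max → 57; now {46}
insert 80 → {80, 46}
insert 71 → {80, 71, 46}
insert 58 → {80, 71, 58, 46}
extract-max → 80; now {71, 58, 46}
extract-max → 71; now {58, 46}
insert 60 → {60, 58, 46}
insert 84 → {84, 60, 58, 46}
extract-max → 84; now {60, 58, 46}
extract-max → 60; now {58, 46}
insert 67 → {67, 58, 46}
extract-max → 67; now {58, 46}
extract-max → 58; now {46}
insert 50 → {50, 46}
insert 70 → {70, 50, 46}
extract-max → 70; now {50, 46}
insert 51 → {51, 50, 46}
insert 62 → {62, 51, 50, 46}
insert 78 → {78, 62, 51, 50, 46}
insert 76 → {78, 76, 62, 51, 50, 46}
extract-max → 78; now {76, 62, 51, 50, 46}
extract-max → 76; now {62, 51, 50, 46}
insert 64 → {64, 62, 51, 50, 46}
insert 53 → {64, 62, 53, 51, 50, 46}
insert 47 → {64, 62, 53, 51, 50, 47, 46}
extract-max → 64; now {62, 53, 51, 50, 47, 46}
insert 75 → {75, 62, 53, 51, 50, 47, 46}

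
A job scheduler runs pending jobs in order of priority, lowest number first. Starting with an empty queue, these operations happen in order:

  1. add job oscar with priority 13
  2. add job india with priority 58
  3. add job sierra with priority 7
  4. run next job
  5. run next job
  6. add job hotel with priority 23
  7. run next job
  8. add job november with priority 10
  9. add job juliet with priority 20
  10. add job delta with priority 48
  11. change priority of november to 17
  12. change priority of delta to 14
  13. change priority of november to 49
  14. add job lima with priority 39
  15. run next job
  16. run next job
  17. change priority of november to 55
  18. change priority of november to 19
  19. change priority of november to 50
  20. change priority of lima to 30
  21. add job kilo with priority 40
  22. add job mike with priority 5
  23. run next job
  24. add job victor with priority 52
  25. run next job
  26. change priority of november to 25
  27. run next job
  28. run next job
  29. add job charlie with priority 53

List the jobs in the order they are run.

sierra, oscar, hotel, delta, juliet, mike, lima, november, kilo

add oscar (priority 13) → {oscar:13}
add india (priority 58) → {oscar:13, india:58}
add sierra (priority 7) → {sierra:7, oscar:13, india:58}
run next job → sierra; now {oscar:13, india:58}
run next job → oscar; now {india:58}
add hotel (priority 23) → {hotel:23, india:58}
run next job → hotel; now {india:58}
add november (priority 10) → {november:10, india:58}
add juliet (priority 20) → {november:10, juliet:20, india:58}
add delta (priority 48) → {november:10, juliet:20, delta:48, india:58}
update november to priority 17 → {november:17, juliet:20, delta:48, india:58}
update delta to priority 14 → {delta:14, november:17, juliet:20, india:58}
update november to priority 49 → {delta:14, juliet:20, november:49, india:58}
add lima (priority 39) → {delta:14, juliet:20, lima:39, november:49, india:58}
run next job → delta; now {juliet:20, lima:39, november:49, india:58}
run next job → juliet; now {lima:39, november:49, india:58}
update november to priority 55 → {lima:39, november:55, india:58}
update november to priority 19 → {november:19, lima:39, india:58}
update november to priority 50 → {lima:39, november:50, india:58}
update lima to priority 30 → {lima:30, november:50, india:58}
add kilo (priority 40) → {lima:30, kilo:40, november:50, india:58}
add mike (priority 5) → {mike:5, lima:30, kilo:40, november:50, india:58}
run next job → mike; now {lima:30, kilo:40, november:50, india:58}
add victor (priority 52) → {lima:30, kilo:40, november:50, victor:52, india:58}
run next job → lima; now {kilo:40, november:50, victor:52, india:58}
update november to priority 25 → {november:25, kilo:40, victor:52, india:58}
run next job → november; now {kilo:40, victor:52, india:58}
run next job → kilo; now {victor:52, india:58}
add charlie (priority 53) → {victor:52, charlie:53, india:58}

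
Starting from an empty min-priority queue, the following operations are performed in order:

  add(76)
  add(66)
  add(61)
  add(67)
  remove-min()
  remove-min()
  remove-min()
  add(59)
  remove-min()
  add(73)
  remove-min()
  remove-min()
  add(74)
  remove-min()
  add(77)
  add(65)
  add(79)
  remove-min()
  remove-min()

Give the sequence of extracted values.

insert 76 → {76}
insert 66 → {66, 76}
insert 61 → {61, 66, 76}
insert 67 → {61, 66, 67, 76}
remove-min → 61; now {66, 67, 76}
remove-min → 66; now {67, 76}
remove-min → 67; now {76}
insert 59 → {59, 76}
remove-min → 59; now {76}
insert 73 → {73, 76}
remove-min → 73; now {76}
remove-min → 76; now {}
insert 74 → {74}
remove-min → 74; now {}
insert 77 → {77}
insert 65 → {65, 77}
insert 79 → {65, 77, 79}
remove-min → 65; now {77, 79}
remove-min → 77; now {79}

61 → 66 → 67 → 59 → 73 → 76 → 74 → 65 → 77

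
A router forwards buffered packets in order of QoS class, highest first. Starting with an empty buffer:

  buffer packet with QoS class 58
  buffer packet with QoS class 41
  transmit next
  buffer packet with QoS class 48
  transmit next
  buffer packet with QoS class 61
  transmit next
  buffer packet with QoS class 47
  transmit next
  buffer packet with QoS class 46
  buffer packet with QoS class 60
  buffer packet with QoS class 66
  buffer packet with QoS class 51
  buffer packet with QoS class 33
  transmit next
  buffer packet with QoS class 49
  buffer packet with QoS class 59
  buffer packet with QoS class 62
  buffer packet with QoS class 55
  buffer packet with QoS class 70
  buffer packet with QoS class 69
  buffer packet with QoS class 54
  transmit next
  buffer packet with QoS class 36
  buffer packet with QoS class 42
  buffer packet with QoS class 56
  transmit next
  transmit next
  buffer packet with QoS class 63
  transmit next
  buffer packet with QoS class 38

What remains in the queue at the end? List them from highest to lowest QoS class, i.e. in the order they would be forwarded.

insert 58 → {58}
insert 41 → {58, 41}
transmit next → 58; now {41}
insert 48 → {48, 41}
transmit next → 48; now {41}
insert 61 → {61, 41}
transmit next → 61; now {41}
insert 47 → {47, 41}
transmit next → 47; now {41}
insert 46 → {46, 41}
insert 60 → {60, 46, 41}
insert 66 → {66, 60, 46, 41}
insert 51 → {66, 60, 51, 46, 41}
insert 33 → {66, 60, 51, 46, 41, 33}
transmit next → 66; now {60, 51, 46, 41, 33}
insert 49 → {60, 51, 49, 46, 41, 33}
insert 59 → {60, 59, 51, 49, 46, 41, 33}
insert 62 → {62, 60, 59, 51, 49, 46, 41, 33}
insert 55 → {62, 60, 59, 55, 51, 49, 46, 41, 33}
insert 70 → {70, 62, 60, 59, 55, 51, 49, 46, 41, 33}
insert 69 → {70, 69, 62, 60, 59, 55, 51, 49, 46, 41, 33}
insert 54 → {70, 69, 62, 60, 59, 55, 54, 51, 49, 46, 41, 33}
transmit next → 70; now {69, 62, 60, 59, 55, 54, 51, 49, 46, 41, 33}
insert 36 → {69, 62, 60, 59, 55, 54, 51, 49, 46, 41, 36, 33}
insert 42 → {69, 62, 60, 59, 55, 54, 51, 49, 46, 42, 41, 36, 33}
insert 56 → {69, 62, 60, 59, 56, 55, 54, 51, 49, 46, 42, 41, 36, 33}
transmit next → 69; now {62, 60, 59, 56, 55, 54, 51, 49, 46, 42, 41, 36, 33}
transmit next → 62; now {60, 59, 56, 55, 54, 51, 49, 46, 42, 41, 36, 33}
insert 63 → {63, 60, 59, 56, 55, 54, 51, 49, 46, 42, 41, 36, 33}
transmit next → 63; now {60, 59, 56, 55, 54, 51, 49, 46, 42, 41, 36, 33}
insert 38 → {60, 59, 56, 55, 54, 51, 49, 46, 42, 41, 38, 36, 33}

[60, 59, 56, 55, 54, 51, 49, 46, 42, 41, 38, 36, 33]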